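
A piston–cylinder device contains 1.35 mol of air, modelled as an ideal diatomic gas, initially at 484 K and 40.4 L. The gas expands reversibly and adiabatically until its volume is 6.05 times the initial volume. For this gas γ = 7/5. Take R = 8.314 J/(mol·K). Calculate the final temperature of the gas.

236 K

P₁ = nRT₁/V₁ = 1.35×8.314×484/40.4 = 134 kPa.
Adiabatic: TV^(γ−1) = const ⇒ T₂ = 484×(0.165)^0.400 = 236 K; PV^γ = const ⇒ P₂ = 10.8 kPa.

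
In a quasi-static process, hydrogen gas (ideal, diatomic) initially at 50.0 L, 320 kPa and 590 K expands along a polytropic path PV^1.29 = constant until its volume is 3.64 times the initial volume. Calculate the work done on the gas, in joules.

-17200 J

n = P₁V₁/(RT₁) = 320×50.0/(8.314×590) = 3.26 mol.
Polytropic n=1.29: T₂ = T₁(V₁/V₂)^(n−1) = 590×(0.275)^0.29 = 406 K; P₂ = P₁(V₁/V₂)^n = 60.4 kPa.
W = (P₁V₁−P₂V₂)/(n−1) = (320×50.0−60.4×182)/0.29 = 17200 J.
Work done on the gas = −W_by = -17200 J.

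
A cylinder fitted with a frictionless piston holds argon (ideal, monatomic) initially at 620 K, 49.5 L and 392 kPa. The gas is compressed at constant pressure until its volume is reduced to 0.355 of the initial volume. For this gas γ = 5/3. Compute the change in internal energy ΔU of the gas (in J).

-18800 J

n = P₁V₁/(RT₁) = 392×49.5/(8.314×620) = 3.76 mol.
Isobaric: P stays 392 kPa; V/T = const ⇒ T₂ = 220 K, V₂ = 17.6 L.
For an ideal gas ΔU = nCvΔT with Cv = (3/2)R = 12.5 J/(mol·K).
ΔU = 3.76×12.5×(220−620) = -18800 J.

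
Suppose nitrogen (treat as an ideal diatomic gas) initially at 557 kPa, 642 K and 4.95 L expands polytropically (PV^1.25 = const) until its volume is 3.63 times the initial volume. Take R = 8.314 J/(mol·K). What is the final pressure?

111 kPa

Polytropic n=1.25: T₂ = T₁(V₁/V₂)^(n−1) = 642×(0.275)^0.25 = 465 K; P₂ = P₁(V₁/V₂)^n = 111 kPa.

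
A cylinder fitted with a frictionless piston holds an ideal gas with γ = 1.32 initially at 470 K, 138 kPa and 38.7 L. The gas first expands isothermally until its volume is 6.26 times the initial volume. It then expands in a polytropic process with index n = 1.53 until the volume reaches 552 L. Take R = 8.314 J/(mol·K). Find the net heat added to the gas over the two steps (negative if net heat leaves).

7460 J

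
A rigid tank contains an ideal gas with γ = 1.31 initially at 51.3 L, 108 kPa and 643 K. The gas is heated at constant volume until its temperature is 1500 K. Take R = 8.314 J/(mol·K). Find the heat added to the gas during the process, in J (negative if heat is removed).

n = P₁V₁/(RT₁) = 108×51.3/(8.314×643) = 1.04 mol.
Isochoric: V stays 51.3 L; P/T = const ⇒ T₂ = 1500 K, P₂ = 252 kPa.
W = 0 (no volume change).
ΔU = nCvΔT = 1.04×26.8×(1500−643) = 23800 J.
Q = ΔU = 23800 J.

23800 J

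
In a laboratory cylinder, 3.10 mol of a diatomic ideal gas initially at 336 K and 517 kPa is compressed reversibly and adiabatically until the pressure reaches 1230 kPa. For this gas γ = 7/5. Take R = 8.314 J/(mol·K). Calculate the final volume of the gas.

9.02 L

V₁ = nRT₁/P₁ = 3.10×8.314×336/517 = 16.8 L.
Adiabatic: T₂/T₁ = (P₂/P₁)^((γ−1)/γ) ⇒ T₂ = 336×(2.38)^0.286 = 430 K; V₂ = 9.02 L.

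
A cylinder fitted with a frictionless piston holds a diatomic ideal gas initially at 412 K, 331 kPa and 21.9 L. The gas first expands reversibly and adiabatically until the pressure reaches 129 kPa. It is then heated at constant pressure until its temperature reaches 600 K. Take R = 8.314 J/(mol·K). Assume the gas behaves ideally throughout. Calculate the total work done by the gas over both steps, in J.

9300 J

n = P₁V₁/(RT₁) = 331×21.9/(8.314×412) = 2.12 mol.
Step 1 — Adiabatic: T₂/T₁ = (P₂/P₁)^((γ−1)/γ) ⇒ T₂ = 412×(0.390)^0.286 = 315 K; V₂ = 42.9 L.
ΔU = nCvΔT = 2.12×20.8×(315−412) = -4280 J.
Q = 0 for an adiabatic process, so W = −ΔU = 4280 J.
State after step 1: P = 129 kPa, V = 42.9 L, T = 315 K.
Step 2 — Isobaric: P stays 129 kPa; V/T = const ⇒ T₂ = 600 K, V₂ = 81.8 L.
W = PΔV = 129×(81.8−42.9) kPa·L = 5020 J.
ΔU = nCvΔT = 2.12×20.8×(600−315) = 12500 J.
Q = ΔU + W = nCpΔT = 17600 J.
Net over both steps: W = 9300 J, Q = 17600 J, ΔU = 8270 J.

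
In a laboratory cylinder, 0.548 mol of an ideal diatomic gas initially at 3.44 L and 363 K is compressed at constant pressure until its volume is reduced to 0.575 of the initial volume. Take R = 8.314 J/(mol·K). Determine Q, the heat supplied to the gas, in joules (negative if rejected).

P₁ = nRT₁/V₁ = 0.548×8.314×363/3.44 = 481 kPa.
Isobaric: P stays 481 kPa; V/T = const ⇒ T₂ = 209 K, V₂ = 1.98 L.
W = PΔV = 481×(1.98−3.44) kPa·L = -703 J.
ΔU = nCvΔT = 0.548×20.8×(209−363) = -1760 J.
Q = ΔU + W = nCpΔT = -2460 J.

-2460 J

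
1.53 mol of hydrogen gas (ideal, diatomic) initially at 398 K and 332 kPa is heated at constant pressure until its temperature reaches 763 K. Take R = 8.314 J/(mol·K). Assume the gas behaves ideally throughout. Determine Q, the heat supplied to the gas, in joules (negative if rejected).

V₁ = nRT₁/P₁ = 1.53×8.314×398/332 = 15.2 L.
Isobaric: P stays 332 kPa; V/T = const ⇒ T₂ = 763 K, V₂ = 29.2 L.
W = PΔV = 332×(29.2−15.2) kPa·L = 4640 J.
ΔU = nCvΔT = 1.53×20.8×(763−398) = 11600 J.
Q = ΔU + W = nCpΔT = 16300 J.

16300 J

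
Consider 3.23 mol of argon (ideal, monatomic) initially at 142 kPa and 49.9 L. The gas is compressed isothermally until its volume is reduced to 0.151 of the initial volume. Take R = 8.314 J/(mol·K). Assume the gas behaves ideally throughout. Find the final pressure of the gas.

940 kPa

T₁ = P₁V₁/(nR) = 142×49.9/(3.23×8.314) = 264 K.
Isothermal: T stays 264 K; PV = const ⇒ V₂ = 7.53 L, P₂ = 940 kPa.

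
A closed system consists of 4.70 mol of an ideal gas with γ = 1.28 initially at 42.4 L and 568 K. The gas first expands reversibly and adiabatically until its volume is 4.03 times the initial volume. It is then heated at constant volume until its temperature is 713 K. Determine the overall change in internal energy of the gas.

P₁ = nRT₁/V₁ = 4.70×8.314×568/42.4 = 523 kPa.
Step 1 — Adiabatic: TV^(γ−1) = const ⇒ T₂ = 568×(0.248)^0.280 = 384 K; PV^γ = const ⇒ P₂ = 87.9 kPa.
ΔU = nCvΔT = 4.70×29.7×(384−568) = -25600 J.
Q = 0 for an adiabatic process, so W = −ΔU = 25600 J.
State after step 1: P = 87.9 kPa, V = 171 L, T = 384 K.
Step 2 — Isochoric: V stays 171 L; P/T = const ⇒ T₂ = 713 K, P₂ = 163 kPa.
W = 0 (no volume change).
ΔU = nCvΔT = 4.70×29.7×(713−384) = 45800 J.
Q = ΔU = 45800 J.
Net over both steps: W = 25600 J, Q = 45800 J, ΔU = 20200 J.

20200 J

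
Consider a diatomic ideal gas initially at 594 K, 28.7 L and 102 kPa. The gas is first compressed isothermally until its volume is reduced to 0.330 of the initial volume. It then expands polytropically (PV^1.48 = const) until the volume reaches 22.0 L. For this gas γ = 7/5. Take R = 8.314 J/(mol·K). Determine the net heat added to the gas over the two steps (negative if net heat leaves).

-3650 J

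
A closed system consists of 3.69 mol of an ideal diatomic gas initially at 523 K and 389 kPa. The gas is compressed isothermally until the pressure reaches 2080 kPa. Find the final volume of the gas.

7.71 L

V₁ = nRT₁/P₁ = 3.69×8.314×523/389 = 41.2 L.
Isothermal: T stays 523 K; PV = const ⇒ V₂ = 7.71 L, P₂ = 2080 kPa.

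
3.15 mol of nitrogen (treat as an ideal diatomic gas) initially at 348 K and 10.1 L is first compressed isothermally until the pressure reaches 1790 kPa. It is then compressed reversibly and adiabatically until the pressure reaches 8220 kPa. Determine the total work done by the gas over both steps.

P₁ = nRT₁/V₁ = 3.15×8.314×348/10.1 = 902 kPa.
Step 1 — Isothermal: T stays 348 K; PV = const ⇒ V₂ = 5.09 L, P₂ = 1790 kPa.
ΔU = 0 (ideal gas, T constant).
W = nRT ln(V₂/V₁) = 3.15×8.314×348×ln(0.504) = -6240 J.
Q = ΔU + W = -6240 J.
State after step 1: P = 1790 kPa, V = 5.09 L, T = 348 K.
Step 2 — Adiabatic: T₂/T₁ = (P₂/P₁)^((γ−1)/γ) ⇒ T₂ = 348×(4.59)^0.286 = 538 K; V₂ = 1.71 L.
ΔU = nCvΔT = 3.15×20.8×(538−348) = 12400 J.
Q = 0 for an adiabatic process, so W = −ΔU = -12400 J.
Net over both steps: W = -18700 J, Q = -6240 J, ΔU = 12400 J.

-18700 J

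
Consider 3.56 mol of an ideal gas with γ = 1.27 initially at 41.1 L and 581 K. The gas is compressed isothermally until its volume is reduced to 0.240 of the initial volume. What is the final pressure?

1740 kPa

P₁ = nRT₁/V₁ = 3.56×8.314×581/41.1 = 418 kPa.
Isothermal: T stays 581 K; PV = const ⇒ V₂ = 9.86 L, P₂ = 1740 kPa.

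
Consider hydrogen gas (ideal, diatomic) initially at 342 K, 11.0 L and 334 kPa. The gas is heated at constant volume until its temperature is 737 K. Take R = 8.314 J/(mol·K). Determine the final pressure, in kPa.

720 kPa

Isochoric: V stays 11.0 L; P/T = const ⇒ T₂ = 737 K, P₂ = 720 kPa.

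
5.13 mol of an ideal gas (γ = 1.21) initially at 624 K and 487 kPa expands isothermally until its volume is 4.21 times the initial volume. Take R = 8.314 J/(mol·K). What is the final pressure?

116 kPa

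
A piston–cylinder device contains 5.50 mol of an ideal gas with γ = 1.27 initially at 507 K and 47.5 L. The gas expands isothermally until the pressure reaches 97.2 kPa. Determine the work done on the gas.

-37400 J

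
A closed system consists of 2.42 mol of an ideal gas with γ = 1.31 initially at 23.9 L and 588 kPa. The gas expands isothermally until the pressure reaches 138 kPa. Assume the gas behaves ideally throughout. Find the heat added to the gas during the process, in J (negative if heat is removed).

20400 J

T₁ = P₁V₁/(nR) = 588×23.9/(2.42×8.314) = 698 K.
Isothermal: T stays 698 K; PV = const ⇒ V₂ = 102 L, P₂ = 138 kPa.
ΔU = 0 (ideal gas, T constant).
W = nRT ln(V₂/V₁) = 2.42×8.314×698×ln(4.26) = 20400 J.
Q = ΔU + W = 20400 J.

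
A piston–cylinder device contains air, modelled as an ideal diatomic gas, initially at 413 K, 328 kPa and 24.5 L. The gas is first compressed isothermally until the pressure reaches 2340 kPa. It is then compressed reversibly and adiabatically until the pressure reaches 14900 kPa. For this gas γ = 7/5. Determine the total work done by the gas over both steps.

-29800 J

n = P₁V₁/(RT₁) = 328×24.5/(8.314×413) = 2.34 mol.
Step 1 — Isothermal: T stays 413 K; PV = const ⇒ V₂ = 3.43 L, P₂ = 2340 kPa.
ΔU = 0 (ideal gas, T constant).
W = nRT ln(V₂/V₁) = 2.34×8.314×413×ln(0.140) = -15800 J.
Q = ΔU + W = -15800 J.
State after step 1: P = 2340 kPa, V = 3.43 L, T = 413 K.
Step 2 — Adiabatic: T₂/T₁ = (P₂/P₁)^((γ−1)/γ) ⇒ T₂ = 413×(6.37)^0.286 = 701 K; V₂ = 0.915 L.
ΔU = nCvΔT = 2.34×20.8×(701−413) = 14000 J.
Q = 0 for an adiabatic process, so W = −ΔU = -14000 J.
Net over both steps: W = -29800 J, Q = -15800 J, ΔU = 14000 J.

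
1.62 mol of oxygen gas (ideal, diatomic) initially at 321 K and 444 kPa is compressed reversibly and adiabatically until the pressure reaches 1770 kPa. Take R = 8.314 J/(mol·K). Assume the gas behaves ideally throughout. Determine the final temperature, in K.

V₁ = nRT₁/P₁ = 1.62×8.314×321/444 = 9.74 L.
Adiabatic: T₂/T₁ = (P₂/P₁)^((γ−1)/γ) ⇒ T₂ = 321×(3.99)^0.286 = 477 K; V₂ = 3.63 L.

477 K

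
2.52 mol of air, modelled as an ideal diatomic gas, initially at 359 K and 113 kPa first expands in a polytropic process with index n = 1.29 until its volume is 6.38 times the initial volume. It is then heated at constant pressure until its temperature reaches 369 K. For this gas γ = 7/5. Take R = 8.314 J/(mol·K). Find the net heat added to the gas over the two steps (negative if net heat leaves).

V₁ = nRT₁/P₁ = 2.52×8.314×359/113 = 66.6 L.
Step 1 — Polytropic n=1.29: T₂ = T₁(V₁/V₂)^(n−1) = 359×(0.157)^0.29 = 210 K; P₂ = P₁(V₁/V₂)^n = 10.3 kPa.
W = (P₁V₁−P₂V₂)/(n−1) = (113×66.6−10.3×425)/0.29 = 10800 J.
ΔU = nCvΔT = 2.52×20.8×(210−359) = -7820 J.
Q = ΔU + W = 2970 J.
State after step 1: P = 10.3 kPa, V = 425 L, T = 210 K.
Step 2 — Isobaric: P stays 10.3 kPa; V/T = const ⇒ T₂ = 369 K, V₂ = 747 L.
W = PΔV = 10.3×(747−425) kPa·L = 3340 J.
ΔU = nCvΔT = 2.52×20.8×(369−210) = 8340 J.
Q = ΔU + W = nCpΔT = 11700 J.
Net over both steps: W = 14100 J, Q = 14600 J, ΔU = 524 J.

14600 J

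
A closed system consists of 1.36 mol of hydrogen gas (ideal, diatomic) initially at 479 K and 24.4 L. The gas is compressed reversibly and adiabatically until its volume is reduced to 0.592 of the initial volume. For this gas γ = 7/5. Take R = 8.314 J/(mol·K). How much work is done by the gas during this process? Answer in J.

P₁ = nRT₁/V₁ = 1.36×8.314×479/24.4 = 222 kPa.
Adiabatic: TV^(γ−1) = const ⇒ T₂ = 479×(1.69)^0.400 = 591 K; PV^γ = const ⇒ P₂ = 462 kPa.
ΔU = nCvΔT = 1.36×20.8×(591−479) = 3160 J.
Q = 0 for an adiabatic process, so W = −ΔU = -3160 J.

-3160 J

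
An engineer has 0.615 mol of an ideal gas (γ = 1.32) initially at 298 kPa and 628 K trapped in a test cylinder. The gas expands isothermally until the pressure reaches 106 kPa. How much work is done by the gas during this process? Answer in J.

V₁ = nRT₁/P₁ = 0.615×8.314×628/298 = 10.8 L.
Isothermal: T stays 628 K; PV = const ⇒ V₂ = 30.3 L, P₂ = 106 kPa.
W = nRT ln(V₂/V₁) = 0.615×8.314×628×ln(2.81) = 3320 J.

3320 J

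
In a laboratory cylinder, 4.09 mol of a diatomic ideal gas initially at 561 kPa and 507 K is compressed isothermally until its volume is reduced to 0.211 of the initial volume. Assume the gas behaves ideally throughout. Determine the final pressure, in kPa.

2660 kPa

V₁ = nRT₁/P₁ = 4.09×8.314×507/561 = 30.7 L.
Isothermal: T stays 507 K; PV = const ⇒ V₂ = 6.48 L, P₂ = 2660 kPa.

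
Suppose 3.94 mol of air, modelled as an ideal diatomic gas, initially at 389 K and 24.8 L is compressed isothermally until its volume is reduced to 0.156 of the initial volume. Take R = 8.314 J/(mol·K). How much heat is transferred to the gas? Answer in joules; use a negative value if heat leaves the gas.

-23700 J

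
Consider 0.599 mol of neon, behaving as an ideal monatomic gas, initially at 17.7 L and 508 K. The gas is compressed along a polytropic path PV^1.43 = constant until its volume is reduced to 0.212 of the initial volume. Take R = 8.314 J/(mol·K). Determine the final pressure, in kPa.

1310 kPa

P₁ = nRT₁/V₁ = 0.599×8.314×508/17.7 = 143 kPa.
Polytropic n=1.43: T₂ = T₁(V₁/V₂)^(n−1) = 508×(4.72)^0.43 = 990 K; P₂ = P₁(V₁/V₂)^n = 1310 kPa.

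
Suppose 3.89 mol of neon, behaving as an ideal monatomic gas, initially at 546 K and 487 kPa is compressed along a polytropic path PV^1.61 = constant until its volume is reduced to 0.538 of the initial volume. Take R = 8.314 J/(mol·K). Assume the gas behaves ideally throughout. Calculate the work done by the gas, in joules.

-13300 J

V₁ = nRT₁/P₁ = 3.89×8.314×546/487 = 36.3 L.
Polytropic n=1.61: T₂ = T₁(V₁/V₂)^(n−1) = 546×(1.86)^0.61 = 797 K; P₂ = P₁(V₁/V₂)^n = 1320 kPa.
W = (P₁V₁−P₂V₂)/(n−1) = (487×36.3−1320×19.5)/0.61 = -13300 J.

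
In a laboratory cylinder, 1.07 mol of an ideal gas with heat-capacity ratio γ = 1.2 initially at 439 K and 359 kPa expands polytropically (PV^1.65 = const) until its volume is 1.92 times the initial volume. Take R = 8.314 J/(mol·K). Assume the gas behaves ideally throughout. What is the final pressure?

V₁ = nRT₁/P₁ = 1.07×8.314×439/359 = 10.9 L.
Polytropic n=1.65: T₂ = T₁(V₁/V₂)^(n−1) = 439×(0.521)^0.65 = 287 K; P₂ = P₁(V₁/V₂)^n = 122 kPa.

122 kPa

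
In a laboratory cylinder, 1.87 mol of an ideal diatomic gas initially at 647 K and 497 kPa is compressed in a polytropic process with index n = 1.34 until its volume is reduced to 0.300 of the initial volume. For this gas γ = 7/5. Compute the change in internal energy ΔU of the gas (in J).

12700 J

V₁ = nRT₁/P₁ = 1.87×8.314×647/497 = 20.2 L.
Polytropic n=1.34: T₂ = T₁(V₁/V₂)^(n−1) = 647×(3.33)^0.34 = 974 K; P₂ = P₁(V₁/V₂)^n = 2490 kPa.
For an ideal gas ΔU = nCvΔT with Cv = (5/2)R = 20.8 J/(mol·K).
ΔU = 1.87×20.8×(974−647) = 12700 J.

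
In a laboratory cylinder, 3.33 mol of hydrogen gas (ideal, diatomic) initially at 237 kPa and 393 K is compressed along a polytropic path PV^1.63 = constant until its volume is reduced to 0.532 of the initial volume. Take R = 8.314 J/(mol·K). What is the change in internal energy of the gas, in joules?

V₁ = nRT₁/P₁ = 3.33×8.314×393/237 = 45.9 L.
Polytropic n=1.63: T₂ = T₁(V₁/V₂)^(n−1) = 393×(1.88)^0.63 = 585 K; P₂ = P₁(V₁/V₂)^n = 663 kPa.
For an ideal gas ΔU = nCvΔT with Cv = (5/2)R = 20.8 J/(mol·K).
ΔU = 3.33×20.8×(585−393) = 13300 J.

13300 J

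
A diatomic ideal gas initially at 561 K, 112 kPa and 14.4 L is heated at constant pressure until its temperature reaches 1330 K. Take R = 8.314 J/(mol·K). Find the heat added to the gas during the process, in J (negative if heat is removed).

7740 J

n = P₁V₁/(RT₁) = 112×14.4/(8.314×561) = 0.346 mol.
Isobaric: P stays 112 kPa; V/T = const ⇒ T₂ = 1330 K, V₂ = 34.1 L.
W = PΔV = 112×(34.1−14.4) kPa·L = 2210 J.
ΔU = nCvΔT = 0.346×20.8×(1330−561) = 5530 J.
Q = ΔU + W = nCpΔT = 7740 J.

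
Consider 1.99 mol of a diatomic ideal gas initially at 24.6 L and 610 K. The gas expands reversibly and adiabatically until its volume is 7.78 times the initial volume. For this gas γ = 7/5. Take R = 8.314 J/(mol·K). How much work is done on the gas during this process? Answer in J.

P₁ = nRT₁/V₁ = 1.99×8.314×610/24.6 = 410 kPa.
Adiabatic: TV^(γ−1) = const ⇒ T₂ = 610×(0.129)^0.400 = 268 K; PV^γ = const ⇒ P₂ = 23.2 kPa.
ΔU = nCvΔT = 1.99×20.8×(268−610) = -14100 J.
Q = 0 for an adiabatic process, so W = −ΔU = 14100 J.
Work done on the gas = −W_by = -14100 J.

-14100 J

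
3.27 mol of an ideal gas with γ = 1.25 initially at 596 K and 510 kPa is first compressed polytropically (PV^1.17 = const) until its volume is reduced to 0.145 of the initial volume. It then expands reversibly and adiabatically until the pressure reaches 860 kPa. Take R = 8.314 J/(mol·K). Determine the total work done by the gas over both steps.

V₁ = nRT₁/P₁ = 3.27×8.314×596/510 = 31.8 L.
Step 1 — Polytropic n=1.17: T₂ = T₁(V₁/V₂)^(n−1) = 596×(6.90)^0.17 = 828 K; P₂ = P₁(V₁/V₂)^n = 4880 kPa.
W = (P₁V₁−P₂V₂)/(n−1) = (510×31.8−4880×4.61)/0.17 = -37000 J.
ΔU = nCvΔT = 3.27×33.3×(828−596) = 25200 J.
Q = ΔU + W = -11900 J.
State after step 1: P = 4880 kPa, V = 4.61 L, T = 828 K.
Step 2 — Adiabatic: T₂/T₁ = (P₂/P₁)^((γ−1)/γ) ⇒ T₂ = 828×(0.176)^0.200 = 585 K; V₂ = 18.5 L.
ΔU = nCvΔT = 3.27×33.3×(585−828) = -26400 J.
Q = 0 for an adiabatic process, so W = −ΔU = 26400 J.
Net over both steps: W = -10600 J, Q = -11900 J, ΔU = -1220 J.

-10600 J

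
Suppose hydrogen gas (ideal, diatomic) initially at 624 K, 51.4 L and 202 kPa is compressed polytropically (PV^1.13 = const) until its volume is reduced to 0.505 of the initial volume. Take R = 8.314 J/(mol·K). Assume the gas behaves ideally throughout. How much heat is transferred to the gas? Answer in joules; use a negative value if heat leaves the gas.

-5010 J

n = P₁V₁/(RT₁) = 202×51.4/(8.314×624) = 2.00 mol.
Polytropic n=1.13: T₂ = T₁(V₁/V₂)^(n−1) = 624×(1.98)^0.13 = 682 K; P₂ = P₁(V₁/V₂)^n = 437 kPa.
W = (P₁V₁−P₂V₂)/(n−1) = (202×51.4−437×26.0)/0.13 = -7420 J.
ΔU = nCvΔT = 2.00×20.8×(682−624) = 2410 J.
Q = ΔU + W = -5010 J.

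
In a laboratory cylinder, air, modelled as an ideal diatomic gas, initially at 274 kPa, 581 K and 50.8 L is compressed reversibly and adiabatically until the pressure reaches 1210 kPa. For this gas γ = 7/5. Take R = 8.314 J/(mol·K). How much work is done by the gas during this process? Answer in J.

-18400 J

n = P₁V₁/(RT₁) = 274×50.8/(8.314×581) = 2.88 mol.
Adiabatic: T₂/T₁ = (P₂/P₁)^((γ−1)/γ) ⇒ T₂ = 581×(4.42)^0.286 = 888 K; V₂ = 17.6 L.
ΔU = nCvΔT = 2.88×20.8×(888−581) = 18400 J.
Q = 0 for an adiabatic process, so W = −ΔU = -18400 J.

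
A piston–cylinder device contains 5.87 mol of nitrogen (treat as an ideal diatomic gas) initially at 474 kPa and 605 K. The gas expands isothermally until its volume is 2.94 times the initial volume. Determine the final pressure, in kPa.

161 kPa

V₁ = nRT₁/P₁ = 5.87×8.314×605/474 = 62.3 L.
Isothermal: T stays 605 K; PV = const ⇒ V₂ = 183 L, P₂ = 161 kPa.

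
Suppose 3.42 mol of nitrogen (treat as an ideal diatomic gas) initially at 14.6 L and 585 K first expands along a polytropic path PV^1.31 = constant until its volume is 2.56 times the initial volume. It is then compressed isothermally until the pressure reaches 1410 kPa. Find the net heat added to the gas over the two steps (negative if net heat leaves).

-14900 J

P₁ = nRT₁/V₁ = 3.42×8.314×585/14.6 = 1140 kPa.
Step 1 — Polytropic n=1.31: T₂ = T₁(V₁/V₂)^(n−1) = 585×(0.391)^0.31 = 437 K; P₂ = P₁(V₁/V₂)^n = 333 kPa.
W = (P₁V₁−P₂V₂)/(n−1) = (1140×14.6−333×37.4)/0.31 = 13600 J.
ΔU = nCvΔT = 3.42×20.8×(437−585) = -10500 J.
Q = ΔU + W = 3050 J.
State after step 1: P = 333 kPa, V = 37.4 L, T = 437 K.
Step 2 — Isothermal: T stays 437 K; PV = const ⇒ V₂ = 8.81 L, P₂ = 1410 kPa.
ΔU = 0 (ideal gas, T constant).
W = nRT ln(V₂/V₁) = 3.42×8.314×437×ln(0.236) = -18000 J.
Q = ΔU + W = -18000 J.
Net over both steps: W = -4390 J, Q = -14900 J, ΔU = -10500 J.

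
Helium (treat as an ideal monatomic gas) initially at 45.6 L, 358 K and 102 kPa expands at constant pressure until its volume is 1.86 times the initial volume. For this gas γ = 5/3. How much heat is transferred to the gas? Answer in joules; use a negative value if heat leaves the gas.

n = P₁V₁/(RT₁) = 102×45.6/(8.314×358) = 1.56 mol.
Isobaric: P stays 102 kPa; V/T = const ⇒ T₂ = 666 K, V₂ = 84.8 L.
W = PΔV = 102×(84.8−45.6) kPa·L = 4000 J.
ΔU = nCvΔT = 1.56×12.5×(666−358) = 6000 J.
Q = ΔU + W = nCpΔT = 10000 J.

10000 J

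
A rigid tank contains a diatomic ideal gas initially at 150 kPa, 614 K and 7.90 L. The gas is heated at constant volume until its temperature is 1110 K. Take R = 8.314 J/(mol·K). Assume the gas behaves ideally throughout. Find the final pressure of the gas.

271 kPa

Isochoric: V stays 7.90 L; P/T = const ⇒ T₂ = 1110 K, P₂ = 271 kPa.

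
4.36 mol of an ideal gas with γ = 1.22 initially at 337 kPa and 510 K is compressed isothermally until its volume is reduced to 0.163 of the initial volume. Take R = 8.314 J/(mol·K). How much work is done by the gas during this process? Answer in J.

V₁ = nRT₁/P₁ = 4.36×8.314×510/337 = 54.9 L.
Isothermal: T stays 510 K; PV = const ⇒ V₂ = 8.94 L, P₂ = 2070 kPa.
W = nRT ln(V₂/V₁) = 4.36×8.314×510×ln(0.163) = -33500 J.

-33500 J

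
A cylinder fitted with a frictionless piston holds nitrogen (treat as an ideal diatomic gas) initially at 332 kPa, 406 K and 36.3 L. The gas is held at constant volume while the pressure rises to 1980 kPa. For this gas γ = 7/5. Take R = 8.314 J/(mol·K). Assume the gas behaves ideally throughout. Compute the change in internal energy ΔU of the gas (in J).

n = P₁V₁/(RT₁) = 332×36.3/(8.314×406) = 3.57 mol.
Isochoric: V stays 36.3 L; P/T = const ⇒ T₂ = 2420 K, P₂ = 1980 kPa.
For an ideal gas ΔU = nCvΔT with Cv = (5/2)R = 20.8 J/(mol·K).
ΔU = 3.57×20.8×(2420−406) = 150000 J.

150000 J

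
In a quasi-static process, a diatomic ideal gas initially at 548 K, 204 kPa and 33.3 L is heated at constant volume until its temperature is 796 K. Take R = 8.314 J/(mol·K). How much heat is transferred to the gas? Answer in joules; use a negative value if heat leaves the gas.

n = P₁V₁/(RT₁) = 204×33.3/(8.314×548) = 1.49 mol.
Isochoric: V stays 33.3 L; P/T = const ⇒ T₂ = 796 K, P₂ = 296 kPa.
W = 0 (no volume change).
ΔU = nCvΔT = 1.49×20.8×(796−548) = 7690 J.
Q = ΔU = 7690 J.

7690 J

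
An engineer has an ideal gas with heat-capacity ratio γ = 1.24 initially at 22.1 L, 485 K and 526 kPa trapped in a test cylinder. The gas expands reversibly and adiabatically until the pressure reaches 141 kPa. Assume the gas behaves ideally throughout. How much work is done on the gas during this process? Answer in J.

-10900 J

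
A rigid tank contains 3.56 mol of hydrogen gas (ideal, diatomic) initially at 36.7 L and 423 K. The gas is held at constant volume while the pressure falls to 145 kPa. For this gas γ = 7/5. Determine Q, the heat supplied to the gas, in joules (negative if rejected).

-18000 J

P₁ = nRT₁/V₁ = 3.56×8.314×423/36.7 = 341 kPa.
Isochoric: V stays 36.7 L; P/T = const ⇒ T₂ = 180 K, P₂ = 145 kPa.
W = 0 (no volume change).
ΔU = nCvΔT = 3.56×20.8×(180−423) = -18000 J.
Q = ΔU = -18000 J.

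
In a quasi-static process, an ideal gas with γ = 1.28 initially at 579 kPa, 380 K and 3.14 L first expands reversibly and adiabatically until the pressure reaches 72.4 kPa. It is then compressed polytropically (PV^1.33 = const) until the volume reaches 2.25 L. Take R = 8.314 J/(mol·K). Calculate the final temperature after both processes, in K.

n = P₁V₁/(RT₁) = 579×3.14/(8.314×380) = 0.575 mol.
Step 1 — Adiabatic: T₂/T₁ = (P₂/P₁)^((γ−1)/γ) ⇒ T₂ = 380×(0.125)^0.219 = 241 K; V₂ = 15.9 L.
ΔU = nCvΔT = 0.575×29.7×(241−380) = -2370 J.
Q = 0 for an adiabatic process, so W = −ΔU = 2370 J.
State after step 1: P = 72.4 kPa, V = 15.9 L, T = 241 K.
Step 2 — Polytropic n=1.33: T₂ = T₁(V₁/V₂)^(n−1) = 241×(7.08)^0.33 = 460 K; P₂ = P₁(V₁/V₂)^n = 978 kPa.
W = (P₁V₁−P₂V₂)/(n−1) = (72.4×15.9−978×2.25)/0.33 = -3170 J.
ΔU = nCvΔT = 0.575×29.7×(460−241) = 3740 J.
Q = ΔU + W = 567 J.
Net over both steps: W = -801 J, Q = 567 J, ΔU = 1370 J.

460 K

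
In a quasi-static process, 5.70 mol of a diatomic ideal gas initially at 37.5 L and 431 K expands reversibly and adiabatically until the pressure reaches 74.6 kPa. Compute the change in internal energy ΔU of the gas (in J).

-22100 J

P₁ = nRT₁/V₁ = 5.70×8.314×431/37.5 = 545 kPa.
Adiabatic: T₂/T₁ = (P₂/P₁)^((γ−1)/γ) ⇒ T₂ = 431×(0.137)^0.286 = 244 K; V₂ = 155 L.
For an ideal gas ΔU = nCvΔT with Cv = (5/2)R = 20.8 J/(mol·K).
ΔU = 5.70×20.8×(244−431) = -22100 J.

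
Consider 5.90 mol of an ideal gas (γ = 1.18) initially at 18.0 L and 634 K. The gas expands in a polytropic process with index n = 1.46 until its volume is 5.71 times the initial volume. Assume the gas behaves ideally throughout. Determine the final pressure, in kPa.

136 kPa

P₁ = nRT₁/V₁ = 5.90×8.314×634/18.0 = 1730 kPa.
Polytropic n=1.46: T₂ = T₁(V₁/V₂)^(n−1) = 634×(0.175)^0.46 = 284 K; P₂ = P₁(V₁/V₂)^n = 136 kPa.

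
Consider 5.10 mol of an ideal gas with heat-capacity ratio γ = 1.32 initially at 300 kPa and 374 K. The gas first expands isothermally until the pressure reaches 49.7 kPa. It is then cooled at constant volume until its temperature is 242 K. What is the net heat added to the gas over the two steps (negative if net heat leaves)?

V₁ = nRT₁/P₁ = 5.10×8.314×374/300 = 52.9 L.
Step 1 — Isothermal: T stays 374 K; PV = const ⇒ V₂ = 319 L, P₂ = 49.7 kPa.
ΔU = 0 (ideal gas, T constant).
W = nRT ln(V₂/V₁) = 5.10×8.314×374×ln(6.04) = 28500 J.
Q = ΔU + W = 28500 J.
State after step 1: P = 49.7 kPa, V = 319 L, T = 374 K.
Step 2 — Isochoric: V stays 319 L; P/T = const ⇒ T₂ = 242 K, P₂ = 32.2 kPa.
W = 0 (no volume change).
ΔU = nCvΔT = 5.10×26.0×(242−374) = -17500 J.
Q = ΔU = -17500 J.
Net over both steps: W = 28500 J, Q = 11000 J, ΔU = -17500 J.

11000 J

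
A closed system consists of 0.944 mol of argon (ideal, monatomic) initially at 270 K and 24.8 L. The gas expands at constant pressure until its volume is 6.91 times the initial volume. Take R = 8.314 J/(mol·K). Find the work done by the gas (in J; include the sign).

12500 J

P₁ = nRT₁/V₁ = 0.944×8.314×270/24.8 = 85.4 kPa.
Isobaric: P stays 85.4 kPa; V/T = const ⇒ T₂ = 1870 K, V₂ = 171 L.
W = PΔV = 85.4×(171−24.8) kPa·L = 12500 J.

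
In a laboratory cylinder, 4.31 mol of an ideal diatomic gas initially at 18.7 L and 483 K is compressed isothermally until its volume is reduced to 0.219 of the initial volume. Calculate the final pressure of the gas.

4230 kPa

P₁ = nRT₁/V₁ = 4.31×8.314×483/18.7 = 926 kPa.
Isothermal: T stays 483 K; PV = const ⇒ V₂ = 4.10 L, P₂ = 4230 kPa.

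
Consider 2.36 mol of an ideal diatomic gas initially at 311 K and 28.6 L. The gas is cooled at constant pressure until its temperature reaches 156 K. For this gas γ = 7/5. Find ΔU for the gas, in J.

-7600 J

P₁ = nRT₁/V₁ = 2.36×8.314×311/28.6 = 213 kPa.
Isobaric: P stays 213 kPa; V/T = const ⇒ T₂ = 156 K, V₂ = 14.3 L.
For an ideal gas ΔU = nCvΔT with Cv = (5/2)R = 20.8 J/(mol·K).
ΔU = 2.36×20.8×(156−311) = -7600 J.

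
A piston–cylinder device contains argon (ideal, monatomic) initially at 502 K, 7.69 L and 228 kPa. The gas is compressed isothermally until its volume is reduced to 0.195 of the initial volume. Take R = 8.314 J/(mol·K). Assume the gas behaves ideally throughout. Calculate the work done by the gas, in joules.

-2870 J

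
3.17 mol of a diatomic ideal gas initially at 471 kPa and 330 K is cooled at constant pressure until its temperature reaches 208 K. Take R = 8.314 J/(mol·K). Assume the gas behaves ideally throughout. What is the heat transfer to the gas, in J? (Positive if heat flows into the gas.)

-11300 J

V₁ = nRT₁/P₁ = 3.17×8.314×330/471 = 18.5 L.
Isobaric: P stays 471 kPa; V/T = const ⇒ T₂ = 208 K, V₂ = 11.6 L.
W = PΔV = 471×(11.6−18.5) kPa·L = -3220 J.
ΔU = nCvΔT = 3.17×20.8×(208−330) = -8040 J.
Q = ΔU + W = nCpΔT = -11300 J.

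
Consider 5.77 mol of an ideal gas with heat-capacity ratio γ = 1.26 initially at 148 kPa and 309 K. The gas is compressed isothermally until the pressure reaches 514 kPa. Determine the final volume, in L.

V₁ = nRT₁/P₁ = 5.77×8.314×309/148 = 100 L.
Isothermal: T stays 309 K; PV = const ⇒ V₂ = 28.8 L, P₂ = 514 kPa.

28.8 L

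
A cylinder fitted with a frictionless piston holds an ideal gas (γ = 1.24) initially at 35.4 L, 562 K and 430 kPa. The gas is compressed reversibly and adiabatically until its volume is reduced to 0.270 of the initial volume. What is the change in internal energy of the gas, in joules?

23400 J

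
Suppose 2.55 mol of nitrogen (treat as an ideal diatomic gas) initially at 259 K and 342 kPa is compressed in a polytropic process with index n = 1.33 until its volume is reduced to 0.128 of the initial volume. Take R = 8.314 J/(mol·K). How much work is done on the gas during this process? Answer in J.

V₁ = nRT₁/P₁ = 2.55×8.314×259/342 = 16.1 L.
Polytropic n=1.33: T₂ = T₁(V₁/V₂)^(n−1) = 259×(7.81)^0.33 = 510 K; P₂ = P₁(V₁/V₂)^n = 5270 kPa.
W = (P₁V₁−P₂V₂)/(n−1) = (342×16.1−5270×2.06)/0.33 = -16200 J.
Work done on the gas = −W_by = 16200 J.

16200 J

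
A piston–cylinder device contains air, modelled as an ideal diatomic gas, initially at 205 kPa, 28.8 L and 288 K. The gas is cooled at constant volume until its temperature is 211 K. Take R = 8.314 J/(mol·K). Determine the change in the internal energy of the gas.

-3950 J

n = P₁V₁/(RT₁) = 205×28.8/(8.314×288) = 2.47 mol.
Isochoric: V stays 28.8 L; P/T = const ⇒ T₂ = 211 K, P₂ = 150 kPa.
For an ideal gas ΔU = nCvΔT with Cv = (5/2)R = 20.8 J/(mol·K).
ΔU = 2.47×20.8×(211−288) = -3950 J.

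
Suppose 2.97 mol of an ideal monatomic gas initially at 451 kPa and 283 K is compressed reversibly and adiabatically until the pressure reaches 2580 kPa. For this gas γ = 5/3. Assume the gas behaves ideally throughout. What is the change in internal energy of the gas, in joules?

10600 J

V₁ = nRT₁/P₁ = 2.97×8.314×283/451 = 15.5 L.
Adiabatic: T₂/T₁ = (P₂/P₁)^((γ−1)/γ) ⇒ T₂ = 283×(5.72)^0.400 = 569 K; V₂ = 5.44 L.
For an ideal gas ΔU = nCvΔT with Cv = (3/2)R = 12.5 J/(mol·K).
ΔU = 2.97×12.5×(569−283) = 10600 J.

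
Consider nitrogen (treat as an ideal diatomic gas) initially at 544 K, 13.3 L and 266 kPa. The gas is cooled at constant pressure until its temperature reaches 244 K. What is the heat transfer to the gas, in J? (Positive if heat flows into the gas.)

-6830 J

n = P₁V₁/(RT₁) = 266×13.3/(8.314×544) = 0.782 mol.
Isobaric: P stays 266 kPa; V/T = const ⇒ T₂ = 244 K, V₂ = 5.97 L.
W = PΔV = 266×(5.97−13.3) kPa·L = -1950 J.
ΔU = nCvΔT = 0.782×20.8×(244−544) = -4880 J.
Q = ΔU + W = nCpΔT = -6830 J.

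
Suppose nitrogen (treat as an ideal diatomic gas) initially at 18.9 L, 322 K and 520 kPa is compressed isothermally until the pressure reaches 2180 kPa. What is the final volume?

Isothermal: T stays 322 K; PV = const ⇒ V₂ = 4.51 L, P₂ = 2180 kPa.

4.51 L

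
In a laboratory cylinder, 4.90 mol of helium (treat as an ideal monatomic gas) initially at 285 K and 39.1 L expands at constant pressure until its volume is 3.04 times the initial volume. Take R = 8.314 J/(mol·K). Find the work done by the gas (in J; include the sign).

P₁ = nRT₁/V₁ = 4.90×8.314×285/39.1 = 297 kPa.
Isobaric: P stays 297 kPa; V/T = const ⇒ T₂ = 866 K, V₂ = 119 L.
W = PΔV = 297×(119−39.1) kPa·L = 23700 J.

23700 J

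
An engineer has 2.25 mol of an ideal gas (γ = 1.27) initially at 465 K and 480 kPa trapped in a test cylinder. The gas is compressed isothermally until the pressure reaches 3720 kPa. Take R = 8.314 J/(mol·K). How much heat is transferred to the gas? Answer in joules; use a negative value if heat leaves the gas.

-17800 J

V₁ = nRT₁/P₁ = 2.25×8.314×465/480 = 18.1 L.
Isothermal: T stays 465 K; PV = const ⇒ V₂ = 2.34 L, P₂ = 3720 kPa.
ΔU = 0 (ideal gas, T constant).
W = nRT ln(V₂/V₁) = 2.25×8.314×465×ln(0.129) = -17800 J.
Q = ΔU + W = -17800 J.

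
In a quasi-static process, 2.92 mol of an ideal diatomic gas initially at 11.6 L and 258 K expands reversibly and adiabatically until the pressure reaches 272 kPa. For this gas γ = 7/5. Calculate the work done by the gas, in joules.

2790 J

P₁ = nRT₁/V₁ = 2.92×8.314×258/11.6 = 540 kPa.
Adiabatic: T₂/T₁ = (P₂/P₁)^((γ−1)/γ) ⇒ T₂ = 258×(0.504)^0.286 = 212 K; V₂ = 18.9 L.
ΔU = nCvΔT = 2.92×20.8×(212−258) = -2790 J.
Q = 0 for an adiabatic process, so W = −ΔU = 2790 J.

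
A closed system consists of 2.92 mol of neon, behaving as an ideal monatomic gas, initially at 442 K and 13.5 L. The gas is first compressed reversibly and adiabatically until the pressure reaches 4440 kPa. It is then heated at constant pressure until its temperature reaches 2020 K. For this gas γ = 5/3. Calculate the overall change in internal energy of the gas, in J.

P₁ = nRT₁/V₁ = 2.92×8.314×442/13.5 = 795 kPa.
Step 1 — Adiabatic: T₂/T₁ = (P₂/P₁)^((γ−1)/γ) ⇒ T₂ = 442×(5.59)^0.400 = 880 K; V₂ = 4.81 L.
ΔU = nCvΔT = 2.92×12.5×(880−442) = 15900 J.
Q = 0 for an adiabatic process, so W = −ΔU = -15900 J.
State after step 1: P = 4440 kPa, V = 4.81 L, T = 880 K.
Step 2 — Isobaric: P stays 4440 kPa; V/T = const ⇒ T₂ = 2020 K, V₂ = 11.0 L.
W = PΔV = 4440×(11.0−4.81) kPa·L = 27700 J.
ΔU = nCvΔT = 2.92×12.5×(2020−880) = 41500 J.
Q = ΔU + W = nCpΔT = 69200 J.
Net over both steps: W = 11800 J, Q = 69200 J, ΔU = 57500 J.

57500 J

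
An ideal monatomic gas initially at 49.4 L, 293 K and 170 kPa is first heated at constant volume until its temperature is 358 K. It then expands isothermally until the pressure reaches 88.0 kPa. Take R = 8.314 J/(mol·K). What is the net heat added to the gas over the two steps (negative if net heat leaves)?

n = P₁V₁/(RT₁) = 170×49.4/(8.314×293) = 3.45 mol.
Step 1 — Isochoric: V stays 49.4 L; P/T = const ⇒ T₂ = 358 K, P₂ = 208 kPa.
W = 0 (no volume change).
ΔU = nCvΔT = 3.45×12.5×(358−293) = 2790 J.
Q = ΔU = 2790 J.
State after step 1: P = 208 kPa, V = 49.4 L, T = 358 K.
Step 2 — Isothermal: T stays 358 K; PV = const ⇒ V₂ = 117 L, P₂ = 88.0 kPa.
ΔU = 0 (ideal gas, T constant).
W = nRT ln(V₂/V₁) = 3.45×8.314×358×ln(2.36) = 8810 J.
Q = ΔU + W = 8810 J.
Net over both steps: W = 8810 J, Q = 11600 J, ΔU = 2790 J.

11600 J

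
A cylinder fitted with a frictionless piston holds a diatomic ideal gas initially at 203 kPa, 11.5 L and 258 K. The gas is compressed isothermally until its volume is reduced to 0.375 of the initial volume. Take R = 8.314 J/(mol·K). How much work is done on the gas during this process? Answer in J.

n = P₁V₁/(RT₁) = 203×11.5/(8.314×258) = 1.09 mol.
Isothermal: T stays 258 K; PV = const ⇒ V₂ = 4.31 L, P₂ = 541 kPa.
W = nRT ln(V₂/V₁) = 1.09×8.314×258×ln(0.375) = -2290 J.
Work done on the gas = −W_by = 2290 J.

2290 J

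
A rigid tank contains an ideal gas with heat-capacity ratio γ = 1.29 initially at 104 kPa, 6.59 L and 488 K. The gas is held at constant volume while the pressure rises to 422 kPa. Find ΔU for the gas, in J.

7230 J

n = P₁V₁/(RT₁) = 104×6.59/(8.314×488) = 0.169 mol.
Isochoric: V stays 6.59 L; P/T = const ⇒ T₂ = 1980 K, P₂ = 422 kPa.
For an ideal gas ΔU = nCvΔT with Cv = R/(γ−1) = 28.7 J/(mol·K).
ΔU = 0.169×28.7×(1980−488) = 7230 J.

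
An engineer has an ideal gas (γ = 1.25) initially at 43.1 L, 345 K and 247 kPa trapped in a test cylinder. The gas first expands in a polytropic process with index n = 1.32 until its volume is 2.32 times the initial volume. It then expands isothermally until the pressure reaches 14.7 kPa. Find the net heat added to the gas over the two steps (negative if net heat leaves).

11700 J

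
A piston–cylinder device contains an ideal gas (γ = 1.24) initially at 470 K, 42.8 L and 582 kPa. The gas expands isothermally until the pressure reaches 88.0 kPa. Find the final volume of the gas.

283 L

Isothermal: T stays 470 K; PV = const ⇒ V₂ = 283 L, P₂ = 88.0 kPa.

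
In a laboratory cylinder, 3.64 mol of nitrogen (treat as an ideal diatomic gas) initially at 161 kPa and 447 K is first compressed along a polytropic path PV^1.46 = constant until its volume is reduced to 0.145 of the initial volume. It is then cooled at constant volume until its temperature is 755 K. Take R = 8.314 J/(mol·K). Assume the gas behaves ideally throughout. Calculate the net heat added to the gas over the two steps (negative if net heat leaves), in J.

-18800 J

V₁ = nRT₁/P₁ = 3.64×8.314×447/161 = 84.0 L.
Step 1 — Polytropic n=1.46: T₂ = T₁(V₁/V₂)^(n−1) = 447×(6.90)^0.46 = 1090 K; P₂ = P₁(V₁/V₂)^n = 2700 kPa.
W = (P₁V₁−P₂V₂)/(n−1) = (161×84.0−2700×12.2)/0.46 = -42100 J.
ΔU = nCvΔT = 3.64×20.8×(1090−447) = 48400 J.
Q = ΔU + W = 6310 J.
State after step 1: P = 2700 kPa, V = 12.2 L, T = 1090 K.
Step 2 — Isochoric: V stays 12.2 L; P/T = const ⇒ T₂ = 755 K, P₂ = 1880 kPa.
W = 0 (no volume change).
ΔU = nCvΔT = 3.64×20.8×(755−1090) = -25100 J.
Q = ΔU = -25100 J.
Net over both steps: W = -42100 J, Q = -18800 J, ΔU = 23300 J.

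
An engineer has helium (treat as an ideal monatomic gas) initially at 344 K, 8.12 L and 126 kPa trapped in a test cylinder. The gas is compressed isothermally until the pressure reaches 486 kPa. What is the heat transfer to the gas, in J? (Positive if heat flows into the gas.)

-1380 J

n = P₁V₁/(RT₁) = 126×8.12/(8.314×344) = 0.358 mol.
Isothermal: T stays 344 K; PV = const ⇒ V₂ = 2.11 L, P₂ = 486 kPa.
ΔU = 0 (ideal gas, T constant).
W = nRT ln(V₂/V₁) = 0.358×8.314×344×ln(0.259) = -1380 J.
Q = ΔU + W = -1380 J.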